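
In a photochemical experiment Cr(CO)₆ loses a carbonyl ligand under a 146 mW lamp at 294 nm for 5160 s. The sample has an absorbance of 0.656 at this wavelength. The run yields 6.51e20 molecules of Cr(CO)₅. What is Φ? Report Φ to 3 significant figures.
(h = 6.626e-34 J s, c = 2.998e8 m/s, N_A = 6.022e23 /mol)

Product: 6.51e20 / 6.022e23 = 0.001081 mol.
Photon energy at 294 nm: hc/λ = (6.626e-34)(2.998e8)/(294e-9) = 6.757e-19 J.
Energy delivered: (146 mW)(5160 s) = 753.4 J.
Photons incident: 753.4 / 6.757e-19 = 1.115e21, i.e. 1.115e21/6.022e23 = 0.001852 mol.
Fraction absorbed: 1 − 10^(−0.656) = 0.7792.
Photons absorbed: 0.7792 × 0.001852 = 0.001443 mol.
Φ = 0.001081 mol / 0.001443 mol photons = 0.749.

Φ = 0.749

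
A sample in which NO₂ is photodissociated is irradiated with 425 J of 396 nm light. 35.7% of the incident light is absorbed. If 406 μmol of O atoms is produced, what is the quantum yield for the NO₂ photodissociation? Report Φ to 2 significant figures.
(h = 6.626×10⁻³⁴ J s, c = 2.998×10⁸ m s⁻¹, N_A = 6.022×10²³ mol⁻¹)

Φ = 0.81

Product: 406 μmol = 4.06×10⁻⁴ mol.
Photon energy at 396 nm: hc/λ = (6.626×10⁻³⁴)(2.998×10⁸)/(396×10⁻⁹) = 5.016×10⁻¹⁹ J.
Photons incident: 425 / 5.016×10⁻¹⁹ = 8.473×10²⁰, i.e. 8.473×10²⁰/6.022×10²³ = 0.001407 mol.
Photons absorbed: 0.357 × 0.001407 = 5.023×10⁻⁴ mol.
Φ = 4.06×10⁻⁴ mol / 5.023×10⁻⁴ mol photons = 0.81.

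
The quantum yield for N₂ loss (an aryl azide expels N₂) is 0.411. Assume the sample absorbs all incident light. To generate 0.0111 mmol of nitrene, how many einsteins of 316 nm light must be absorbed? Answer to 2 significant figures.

2.7×10⁻⁵ einstein

Product: 0.0111 mmol = 1.11×10⁻⁵ mol.
Photons that must be absorbed: 1.11×10⁻⁵ / 0.411 = 2.701×10⁻⁵ mol.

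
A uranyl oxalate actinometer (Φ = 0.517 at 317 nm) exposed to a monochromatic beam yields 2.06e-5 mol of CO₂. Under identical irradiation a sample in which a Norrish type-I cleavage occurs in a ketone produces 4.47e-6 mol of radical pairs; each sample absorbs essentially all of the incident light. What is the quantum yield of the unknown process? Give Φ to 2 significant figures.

Φ = 0.11

Photons absorbed by the actinometer: 2.06e-5 / 0.517 = 3.985e-5 mol.
Φ(unknown) = 4.47e-6 / 3.985e-5 = 0.11.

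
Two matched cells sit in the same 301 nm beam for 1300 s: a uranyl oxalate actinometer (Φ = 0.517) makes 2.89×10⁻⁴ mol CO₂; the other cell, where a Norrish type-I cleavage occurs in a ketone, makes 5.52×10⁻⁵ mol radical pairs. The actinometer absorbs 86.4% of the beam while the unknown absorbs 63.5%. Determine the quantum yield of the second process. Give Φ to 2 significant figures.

Photons absorbed by the actinometer: 2.89×10⁻⁴ / 0.517 = 5.590×10⁻⁴ mol.
Incident flux: 5.590×10⁻⁴ / 0.864 = 6.470×10⁻⁴ einstein.
Absorbed by unknown: 0.635 × 6.470×10⁻⁴ = 4.108×10⁻⁴ mol.
Φ(unknown) = 5.52×10⁻⁵ / 4.108×10⁻⁴ = 0.13.

Φ = 0.13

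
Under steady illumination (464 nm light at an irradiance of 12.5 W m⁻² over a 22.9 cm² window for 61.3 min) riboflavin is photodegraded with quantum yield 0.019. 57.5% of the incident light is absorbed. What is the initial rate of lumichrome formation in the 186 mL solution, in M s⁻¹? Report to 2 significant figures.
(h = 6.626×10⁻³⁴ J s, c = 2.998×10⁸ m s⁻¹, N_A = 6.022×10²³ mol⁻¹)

Photon energy at 464 nm: hc/λ = (6.626×10⁻³⁴)(2.998×10⁸)/(464×10⁻⁹) = 4.281×10⁻¹⁹ J.
Energy delivered: (12.5 W m⁻²)(22.9×10⁻⁴ m²)(3678 s) = 105.3 J.
Photons incident: 105.3 / 4.281×10⁻¹⁹ = 2.460×10²⁰, i.e. 2.460×10²⁰/6.022×10²³ = 4.085×10⁻⁴ mol.
Photons absorbed: 0.575 × 4.085×10⁻⁴ = 2.349×10⁻⁴ mol.
Product formed: 0.019 × 2.349×10⁻⁴ = 4.463×10⁻⁶ mol.
Rate: 4.463×10⁻⁶ mol / (3678 s × 0.186 L) = 6.5×10⁻⁹ M s⁻¹.

6.5×10⁻⁹ M s⁻¹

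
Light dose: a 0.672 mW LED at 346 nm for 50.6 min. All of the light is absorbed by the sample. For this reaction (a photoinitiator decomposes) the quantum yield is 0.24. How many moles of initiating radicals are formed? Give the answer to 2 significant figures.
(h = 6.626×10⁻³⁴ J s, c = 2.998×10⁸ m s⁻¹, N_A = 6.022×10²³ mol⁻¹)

Photon energy at 346 nm: hc/λ = (6.626×10⁻³⁴)(2.998×10⁸)/(346×10⁻⁹) = 5.741×10⁻¹⁹ J.
Energy delivered: (0.672 mW)(3036 s) = 2.040 J.
Photons incident: 2.040 / 5.741×10⁻¹⁹ = 3.553×10¹⁸, i.e. 3.553×10¹⁸/6.022×10²³ = 5.900×10⁻⁶ mol.
Product: Φ × n_abs = 0.24 × 5.900×10⁻⁶ = 1.416×10⁻⁶ mol.

1.4×10⁻⁶ mol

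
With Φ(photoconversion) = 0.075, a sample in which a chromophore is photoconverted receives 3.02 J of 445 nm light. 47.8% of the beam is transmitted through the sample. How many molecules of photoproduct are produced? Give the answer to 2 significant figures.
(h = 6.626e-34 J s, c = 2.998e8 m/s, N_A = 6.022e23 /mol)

2.6e17 molecules

Photon energy at 445 nm: hc/λ = (6.626e-34)(2.998e8)/(445e-9) = 4.464e-19 J.
Photons incident: 3.02 / 4.464e-19 = 6.765e18, i.e. 6.765e18/6.022e23 = 1.123e-5 mol.
Fraction absorbed: 1 − 47.8/100 = 0.5220.
Photons absorbed: 0.5220 × 1.123e-5 = 5.862e-6 mol.
Product: Φ × n_abs = 0.075 × 5.862e-6 = 4.397e-7 mol.
As a count: 4.397e-7 × 6.022e23 = 2.6e17.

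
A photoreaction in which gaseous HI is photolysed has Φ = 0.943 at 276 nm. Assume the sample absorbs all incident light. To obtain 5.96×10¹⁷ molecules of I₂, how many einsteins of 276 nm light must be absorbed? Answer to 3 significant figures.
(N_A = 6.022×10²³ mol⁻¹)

1.05×10⁻⁶ einstein

Product: 5.96×10¹⁷ / 6.022×10²³ = 9.897×10⁻⁷ mol.
Photons that must be absorbed: 9.897×10⁻⁷ / 0.943 = 1.050×10⁻⁶ mol.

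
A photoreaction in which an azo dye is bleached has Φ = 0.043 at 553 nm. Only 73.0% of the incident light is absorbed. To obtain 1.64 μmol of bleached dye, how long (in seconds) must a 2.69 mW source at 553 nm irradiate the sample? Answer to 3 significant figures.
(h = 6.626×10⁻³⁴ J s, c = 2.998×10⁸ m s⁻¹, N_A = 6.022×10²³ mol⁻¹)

Product: 1.64 μmol = 1.64×10⁻⁶ mol.
Photons that must be absorbed: 1.64×10⁻⁶ / 0.043 = 3.814×10⁻⁵ mol.
Incident photons needed: 3.814×10⁻⁵ / 0.730 = 5.225×10⁻⁵ mol.
Photon energy: hc/λ = 3.592×10⁻¹⁹ J; per mole, 2.163×10⁵ J mol⁻¹.
Energy required: 5.225×10⁻⁵ × 2.163×10⁵ = 11.30 J.
Time: 11.30 J / 0.00269 W = 4200 s.

t ≈ 4200 s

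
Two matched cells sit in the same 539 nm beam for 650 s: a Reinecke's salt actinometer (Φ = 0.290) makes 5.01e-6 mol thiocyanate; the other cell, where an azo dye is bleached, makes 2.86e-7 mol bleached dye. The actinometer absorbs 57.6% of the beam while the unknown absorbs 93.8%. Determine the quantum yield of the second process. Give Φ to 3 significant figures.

Photons absorbed by the actinometer: 5.01e-6 / 0.290 = 1.728e-5 mol.
Incident flux: 1.728e-5 / 0.576 = 3.000e-5 einstein.
Absorbed by unknown: 0.938 × 3.000e-5 = 2.814e-5 mol.
Φ(unknown) = 2.86e-7 / 2.814e-5 = 0.0102.

Φ = 0.0102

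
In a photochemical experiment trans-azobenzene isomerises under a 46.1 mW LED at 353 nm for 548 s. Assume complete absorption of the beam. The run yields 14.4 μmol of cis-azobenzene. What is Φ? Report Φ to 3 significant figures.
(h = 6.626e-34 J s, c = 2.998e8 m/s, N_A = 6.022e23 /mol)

Product: 14.4 μmol = 1.44e-5 mol.
Photon energy at 353 nm: hc/λ = (6.626e-34)(2.998e8)/(353e-9) = 5.627e-19 J.
Energy delivered: (46.1 mW)(548 s) = 25.26 J.
Photons incident: 25.26 / 5.627e-19 = 4.489e19, i.e. 4.489e19/6.022e23 = 7.454e-5 mol.
Φ = 1.44e-5 mol / 7.454e-5 mol photons = 0.193.

Φ = 0.193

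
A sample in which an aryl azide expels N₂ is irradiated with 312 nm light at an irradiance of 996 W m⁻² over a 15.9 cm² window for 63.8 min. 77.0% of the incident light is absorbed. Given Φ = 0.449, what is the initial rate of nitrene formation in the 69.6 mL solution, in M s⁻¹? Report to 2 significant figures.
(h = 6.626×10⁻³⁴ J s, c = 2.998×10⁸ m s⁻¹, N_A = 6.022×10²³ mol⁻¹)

2.1×10⁻⁵ M s⁻¹

Photon energy at 312 nm: hc/λ = (6.626×10⁻³⁴)(2.998×10⁸)/(312×10⁻⁹) = 6.367×10⁻¹⁹ J.
Energy delivered: (996 W m⁻²)(15.9×10⁻⁴ m²)(3828 s) = 6062 J.
Photons incident: 6062 / 6.367×10⁻¹⁹ = 9.521×10²¹, i.e. 9.521×10²¹/6.022×10²³ = 0.01581 mol.
Photons absorbed: 0.770 × 0.01581 = 0.01217 mol.
Product formed: 0.449 × 0.01217 = 0.005464 mol.
Rate: 0.005464 mol / (3828 s × 0.0696 L) = 2.1×10⁻⁵ M s⁻¹.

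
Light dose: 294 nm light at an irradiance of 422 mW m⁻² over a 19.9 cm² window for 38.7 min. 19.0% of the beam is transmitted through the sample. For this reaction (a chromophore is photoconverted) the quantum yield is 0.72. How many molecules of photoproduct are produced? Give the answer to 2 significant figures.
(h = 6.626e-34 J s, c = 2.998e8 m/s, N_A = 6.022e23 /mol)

1.7e18 molecules

Photon energy at 294 nm: hc/λ = (6.626e-34)(2.998e8)/(294e-9) = 6.757e-19 J.
Energy delivered: (422 mW m⁻²)(19.9e-4 m²)(2322 s) = 1.950 J.
Photons incident: 1.950 / 6.757e-19 = 2.886e18, i.e. 2.886e18/6.022e23 = 4.792e-6 mol.
Fraction absorbed: 1 − 19.0/100 = 0.8100.
Photons absorbed: 0.8100 × 4.792e-6 = 3.882e-6 mol.
Product: Φ × n_abs = 0.72 × 3.882e-6 = 2.795e-6 mol.
As a count: 2.795e-6 × 6.022e23 = 1.7e18.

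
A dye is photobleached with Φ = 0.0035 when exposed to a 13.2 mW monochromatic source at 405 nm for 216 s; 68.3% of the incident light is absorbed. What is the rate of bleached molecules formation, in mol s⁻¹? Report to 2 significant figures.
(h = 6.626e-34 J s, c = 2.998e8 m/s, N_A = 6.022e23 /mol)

Photon energy at 405 nm: hc/λ = (6.626e-34)(2.998e8)/(405e-9) = 4.905e-19 J.
Energy delivered: (13.2 mW)(216 s) = 2.851 J.
Photons incident: 2.851 / 4.905e-19 = 5.812e18, i.e. 5.812e18/6.022e23 = 9.651e-6 mol.
Photons absorbed: 0.683 × 9.651e-6 = 6.592e-6 mol.
Product formed: 0.0035 × 6.592e-6 = 2.307e-8 mol.
Rate: 2.307e-8 / 216 s = 1.1e-10 mol s⁻¹.

1.1e-10 mol s⁻¹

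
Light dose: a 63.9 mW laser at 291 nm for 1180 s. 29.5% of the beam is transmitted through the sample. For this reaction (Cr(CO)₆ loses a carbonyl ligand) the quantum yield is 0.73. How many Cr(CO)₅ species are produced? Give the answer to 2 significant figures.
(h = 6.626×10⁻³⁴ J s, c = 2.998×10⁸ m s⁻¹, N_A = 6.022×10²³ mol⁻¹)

5.7×10¹⁹ species

Photon energy at 291 nm: hc/λ = (6.626×10⁻³⁴)(2.998×10⁸)/(291×10⁻⁹) = 6.826×10⁻¹⁹ J.
Energy delivered: (63.9 mW)(1180 s) = 75.40 J.
Photons incident: 75.40 / 6.826×10⁻¹⁹ = 1.105×10²⁰, i.e. 1.105×10²⁰/6.022×10²³ = 1.835×10⁻⁴ mol.
Fraction absorbed: 1 − 29.5/100 = 0.7050.
Photons absorbed: 0.7050 × 1.835×10⁻⁴ = 1.294×10⁻⁴ mol.
Product: Φ × n_abs = 0.73 × 1.294×10⁻⁴ = 9.446×10⁻⁵ mol.
As a count: 9.446×10⁻⁵ × 6.022×10²³ = 5.7×10¹⁹.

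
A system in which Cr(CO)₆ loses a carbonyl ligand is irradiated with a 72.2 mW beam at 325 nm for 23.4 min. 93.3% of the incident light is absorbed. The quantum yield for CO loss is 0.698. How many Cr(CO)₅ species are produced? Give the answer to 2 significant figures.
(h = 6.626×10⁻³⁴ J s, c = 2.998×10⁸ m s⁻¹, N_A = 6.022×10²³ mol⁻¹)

1.1×10²⁰ species

Photon energy at 325 nm: hc/λ = (6.626×10⁻³⁴)(2.998×10⁸)/(325×10⁻⁹) = 6.112×10⁻¹⁹ J.
Energy delivered: (72.2 mW)(1404 s) = 101.4 J.
Photons incident: 101.4 / 6.112×10⁻¹⁹ = 1.659×10²⁰, i.e. 1.659×10²⁰/6.022×10²³ = 2.755×10⁻⁴ mol.
Photons absorbed: 0.933 × 2.755×10⁻⁴ = 2.570×10⁻⁴ mol.
Product: Φ × n_abs = 0.698 × 2.570×10⁻⁴ = 1.794×10⁻⁴ mol.
As a count: 1.794×10⁻⁴ × 6.022×10²³ = 1.1×10²⁰.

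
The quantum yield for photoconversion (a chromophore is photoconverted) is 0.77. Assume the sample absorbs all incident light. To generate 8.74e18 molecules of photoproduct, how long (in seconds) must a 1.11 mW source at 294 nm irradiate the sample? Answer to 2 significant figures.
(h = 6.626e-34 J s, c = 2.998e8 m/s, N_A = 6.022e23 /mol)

t ≈ 6900 s

Product: 8.74e18 / 6.022e23 = 1.451e-5 mol.
Photons that must be absorbed: 1.451e-5 / 0.77 = 1.884e-5 mol.
Photon energy: hc/λ = 6.757e-19 J; per mole, 4.069e5 J mol⁻¹.
Energy required: 1.884e-5 × 4.069e5 = 7.666 J.
Time: 7.666 J / 0.00111 W = 6900 s.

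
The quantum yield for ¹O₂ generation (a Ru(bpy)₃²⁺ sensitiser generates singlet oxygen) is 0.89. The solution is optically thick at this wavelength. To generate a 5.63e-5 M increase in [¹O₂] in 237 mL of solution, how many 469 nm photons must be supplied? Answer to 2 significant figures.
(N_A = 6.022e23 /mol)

Product: (5.63e-5 M)(0.237 L) = 1.334e-5 mol.
Photons that must be absorbed: 1.334e-5 / 0.89 = 1.499e-5 mol.
Photon count: 1.499e-5 × 6.022e23 = 9.0e18.

9.0e18 photons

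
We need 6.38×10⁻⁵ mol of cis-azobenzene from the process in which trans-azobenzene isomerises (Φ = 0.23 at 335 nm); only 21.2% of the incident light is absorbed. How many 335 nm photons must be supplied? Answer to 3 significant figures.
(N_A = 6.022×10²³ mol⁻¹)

7.88×10²⁰ photons

Photons that must be absorbed: 6.38×10⁻⁵ / 0.23 = 2.774×10⁻⁴ mol.
Incident photons needed: 2.774×10⁻⁴ / 0.212 = 0.001308 mol.
Photon count: 0.001308 × 6.022×10²³ = 7.88×10²⁰.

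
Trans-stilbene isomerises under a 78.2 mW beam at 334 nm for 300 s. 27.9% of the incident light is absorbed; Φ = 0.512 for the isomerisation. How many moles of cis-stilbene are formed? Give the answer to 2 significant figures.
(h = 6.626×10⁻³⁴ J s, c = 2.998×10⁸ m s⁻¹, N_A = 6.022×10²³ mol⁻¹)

9.4×10⁻⁶ mol

Photon energy at 334 nm: hc/λ = (6.626×10⁻³⁴)(2.998×10⁸)/(334×10⁻⁹) = 5.948×10⁻¹⁹ J.
Energy delivered: (78.2 mW)(300 s) = 23.46 J.
Photons incident: 23.46 / 5.948×10⁻¹⁹ = 3.944×10¹⁹, i.e. 3.944×10¹⁹/6.022×10²³ = 6.549×10⁻⁵ mol.
Photons absorbed: 0.279 × 6.549×10⁻⁵ = 1.827×10⁻⁵ mol.
Product: Φ × n_abs = 0.512 × 1.827×10⁻⁵ = 9.354×10⁻⁶ mol.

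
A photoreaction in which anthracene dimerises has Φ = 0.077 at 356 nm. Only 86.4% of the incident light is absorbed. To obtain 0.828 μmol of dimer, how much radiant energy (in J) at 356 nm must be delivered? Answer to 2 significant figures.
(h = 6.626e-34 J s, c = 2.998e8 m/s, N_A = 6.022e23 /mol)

4.2 J

Product: 0.828 μmol = 8.28e-7 mol.
Photons that must be absorbed: 8.28e-7 / 0.077 = 1.075e-5 mol.
Incident photons needed: 1.075e-5 / 0.864 = 1.244e-5 mol.
Photon energy: hc/λ = 5.580e-19 J; per mole, 3.360e5 J mol⁻¹.
Energy required: 1.244e-5 × 3.360e5 = 4.2 J.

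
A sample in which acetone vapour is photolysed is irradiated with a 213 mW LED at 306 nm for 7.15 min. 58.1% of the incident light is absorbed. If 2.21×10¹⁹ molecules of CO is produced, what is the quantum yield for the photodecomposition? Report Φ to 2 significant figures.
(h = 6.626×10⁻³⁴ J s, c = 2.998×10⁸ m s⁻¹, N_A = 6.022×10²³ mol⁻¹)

Φ = 0.27

Product: 2.21×10¹⁹ / 6.022×10²³ = 3.670×10⁻⁵ mol.
Photon energy at 306 nm: hc/λ = (6.626×10⁻³⁴)(2.998×10⁸)/(306×10⁻⁹) = 6.492×10⁻¹⁹ J.
Energy delivered: (213 mW)(429 s) = 91.38 J.
Photons incident: 91.38 / 6.492×10⁻¹⁹ = 1.408×10²⁰, i.e. 1.408×10²⁰/6.022×10²³ = 2.338×10⁻⁴ mol.
Photons absorbed: 0.581 × 2.338×10⁻⁴ = 1.358×10⁻⁴ mol.
Φ = 3.670×10⁻⁵ mol / 1.358×10⁻⁴ mol photons = 0.27.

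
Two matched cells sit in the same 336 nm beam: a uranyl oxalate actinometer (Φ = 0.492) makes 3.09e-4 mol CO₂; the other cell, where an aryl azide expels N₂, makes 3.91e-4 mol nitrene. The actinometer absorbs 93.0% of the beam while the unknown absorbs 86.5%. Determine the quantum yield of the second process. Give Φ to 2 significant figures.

Photons absorbed by the actinometer: 3.09e-4 / 0.492 = 6.280e-4 mol.
Incident flux: 6.280e-4 / 0.930 = 6.753e-4 einstein.
Absorbed by unknown: 0.865 × 6.753e-4 = 5.841e-4 mol.
Φ(unknown) = 3.91e-4 / 5.841e-4 = 0.67.

Φ = 0.67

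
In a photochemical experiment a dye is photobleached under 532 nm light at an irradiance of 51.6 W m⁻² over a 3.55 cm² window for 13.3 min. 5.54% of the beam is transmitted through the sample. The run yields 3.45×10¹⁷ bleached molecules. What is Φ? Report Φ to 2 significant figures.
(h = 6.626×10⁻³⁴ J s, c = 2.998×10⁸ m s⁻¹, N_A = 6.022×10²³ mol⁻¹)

Product: 3.45×10¹⁷ / 6.022×10²³ = 5.729×10⁻⁷ mol.
Photon energy at 532 nm: hc/λ = (6.626×10⁻³⁴)(2.998×10⁸)/(532×10⁻⁹) = 3.734×10⁻¹⁹ J.
Energy delivered: (51.6 W m⁻²)(3.55×10⁻⁴ m²)(798 s) = 14.62 J.
Photons incident: 14.62 / 3.734×10⁻¹⁹ = 3.915×10¹⁹, i.e. 3.915×10¹⁹/6.022×10²³ = 6.501×10⁻⁵ mol.
Fraction absorbed: 1 − 5.54/100 = 0.9446.
Photons absorbed: 0.9446 × 6.501×10⁻⁵ = 6.141×10⁻⁵ mol.
Φ = 5.729×10⁻⁷ mol / 6.141×10⁻⁵ mol photons = 0.0093.

Φ = 0.0093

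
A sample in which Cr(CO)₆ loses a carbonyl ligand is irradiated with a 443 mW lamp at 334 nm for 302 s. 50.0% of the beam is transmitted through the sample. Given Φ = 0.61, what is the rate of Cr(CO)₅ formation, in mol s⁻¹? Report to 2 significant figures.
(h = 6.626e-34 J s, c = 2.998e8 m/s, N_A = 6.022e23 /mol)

Photon energy at 334 nm: hc/λ = (6.626e-34)(2.998e8)/(334e-9) = 5.948e-19 J.
Energy delivered: (443 mW)(302 s) = 133.8 J.
Photons incident: 133.8 / 5.948e-19 = 2.249e20, i.e. 2.249e20/6.022e23 = 3.735e-4 mol.
Fraction absorbed: 1 − 50.0/100 = 0.5000.
Photons absorbed: 0.5000 × 3.735e-4 = 1.868e-4 mol.
Product formed: 0.61 × 1.868e-4 = 1.139e-4 mol.
Rate: 1.139e-4 / 302 s = 3.8e-7 mol s⁻¹.

3.8e-7 mol s⁻¹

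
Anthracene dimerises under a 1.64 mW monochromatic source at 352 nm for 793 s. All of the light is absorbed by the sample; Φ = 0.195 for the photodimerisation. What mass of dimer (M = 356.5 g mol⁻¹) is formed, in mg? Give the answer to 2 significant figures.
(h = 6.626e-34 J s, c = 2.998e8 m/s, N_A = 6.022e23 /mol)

Photon energy at 352 nm: hc/λ = (6.626e-34)(2.998e8)/(352e-9) = 5.643e-19 J.
Energy delivered: (1.64 mW)(793 s) = 1.301 J.
Photons incident: 1.301 / 5.643e-19 = 2.306e18, i.e. 2.306e18/6.022e23 = 3.829e-6 mol.
Product: Φ × n_abs = 0.195 × 3.829e-6 = 7.467e-7 mol.
Mass: 7.467e-7 × 356.5 = 2.662e-4 g = 0.27 mg.

0.27 mg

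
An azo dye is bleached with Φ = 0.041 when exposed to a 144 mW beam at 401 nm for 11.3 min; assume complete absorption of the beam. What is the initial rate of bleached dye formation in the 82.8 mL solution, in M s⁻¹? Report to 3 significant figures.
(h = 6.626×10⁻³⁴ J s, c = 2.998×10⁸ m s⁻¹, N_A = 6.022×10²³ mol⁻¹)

Photon energy at 401 nm: hc/λ = (6.626×10⁻³⁴)(2.998×10⁸)/(401×10⁻⁹) = 4.954×10⁻¹⁹ J.
Energy delivered: (144 mW)(678 s) = 97.63 J.
Photons incident: 97.63 / 4.954×10⁻¹⁹ = 1.971×10²⁰, i.e. 1.971×10²⁰/6.022×10²³ = 3.273×10⁻⁴ mol.
Product formed: 0.041 × 3.273×10⁻⁴ = 1.342×10⁻⁵ mol.
Rate: 1.342×10⁻⁵ mol / (678 s × 0.0828 L) = 2.39×10⁻⁷ M s⁻¹.

2.39×10⁻⁷ M s⁻¹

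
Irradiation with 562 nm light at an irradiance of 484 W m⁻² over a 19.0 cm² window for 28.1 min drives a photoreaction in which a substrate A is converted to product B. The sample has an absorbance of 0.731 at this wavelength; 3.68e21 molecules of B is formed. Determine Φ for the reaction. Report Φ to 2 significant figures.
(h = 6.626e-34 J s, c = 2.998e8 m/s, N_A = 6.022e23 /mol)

Product: 3.68e21 / 6.022e23 = 0.006111 mol.
Photon energy at 562 nm: hc/λ = (6.626e-34)(2.998e8)/(562e-9) = 3.535e-19 J.
Energy delivered: (484 W m⁻²)(19.0e-4 m²)(1686 s) = 1550 J.
Photons incident: 1550 / 3.535e-19 = 4.385e21, i.e. 4.385e21/6.022e23 = 0.007282 mol.
Fraction absorbed: 1 − 10^(−0.731) = 0.8142.
Photons absorbed: 0.8142 × 0.007282 = 0.005929 mol.
Φ = 0.006111 mol / 0.005929 mol photons = 1.0.

Φ = 1.0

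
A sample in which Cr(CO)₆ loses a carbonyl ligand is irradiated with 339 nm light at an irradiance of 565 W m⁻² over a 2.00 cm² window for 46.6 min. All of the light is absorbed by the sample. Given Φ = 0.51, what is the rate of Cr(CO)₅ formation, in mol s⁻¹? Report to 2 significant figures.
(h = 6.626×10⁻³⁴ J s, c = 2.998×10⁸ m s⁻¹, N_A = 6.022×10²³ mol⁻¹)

1.6×10⁻⁷ mol s⁻¹

Photon energy at 339 nm: hc/λ = (6.626×10⁻³⁴)(2.998×10⁸)/(339×10⁻⁹) = 5.860×10⁻¹⁹ J.
Energy delivered: (565 W m⁻²)(2.00×10⁻⁴ m²)(2796 s) = 315.9 J.
Photons incident: 315.9 / 5.860×10⁻¹⁹ = 5.391×10²⁰, i.e. 5.391×10²⁰/6.022×10²³ = 8.952×10⁻⁴ mol.
Product formed: 0.51 × 8.952×10⁻⁴ = 4.566×10⁻⁴ mol.
Rate: 4.566×10⁻⁴ / 2796 s = 1.6×10⁻⁷ mol s⁻¹.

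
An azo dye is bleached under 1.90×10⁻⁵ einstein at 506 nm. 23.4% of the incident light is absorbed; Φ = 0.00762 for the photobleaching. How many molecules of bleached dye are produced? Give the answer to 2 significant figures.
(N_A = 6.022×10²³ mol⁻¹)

Photons absorbed: 0.234 × 1.90×10⁻⁵ = 4.446×10⁻⁶ mol.
Product: Φ × n_abs = 0.00762 × 4.446×10⁻⁶ = 3.388×10⁻⁸ mol.
As a count: 3.388×10⁻⁸ × 6.022×10²³ = 2.0×10¹⁶.

2.0×10¹⁶ molecules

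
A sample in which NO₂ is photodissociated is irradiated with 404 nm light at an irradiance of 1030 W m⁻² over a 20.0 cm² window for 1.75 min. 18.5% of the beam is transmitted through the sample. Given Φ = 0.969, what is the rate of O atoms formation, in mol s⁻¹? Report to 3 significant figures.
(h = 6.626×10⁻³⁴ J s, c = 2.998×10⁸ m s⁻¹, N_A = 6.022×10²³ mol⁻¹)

5.49×10⁻⁶ mol s⁻¹

Photon energy at 404 nm: hc/λ = (6.626×10⁻³⁴)(2.998×10⁸)/(404×10⁻⁹) = 4.917×10⁻¹⁹ J.
Energy delivered: (1030 W m⁻²)(20.0×10⁻⁴ m²)(105 s) = 216.3 J.
Photons incident: 216.3 / 4.917×10⁻¹⁹ = 4.399×10²⁰, i.e. 4.399×10²⁰/6.022×10²³ = 7.305×10⁻⁴ mol.
Fraction absorbed: 1 − 18.5/100 = 0.8150.
Photons absorbed: 0.8150 × 7.305×10⁻⁴ = 5.954×10⁻⁴ mol.
Product formed: 0.969 × 5.954×10⁻⁴ = 5.769×10⁻⁴ mol.
Rate: 5.769×10⁻⁴ / 105 s = 5.49×10⁻⁶ mol s⁻¹.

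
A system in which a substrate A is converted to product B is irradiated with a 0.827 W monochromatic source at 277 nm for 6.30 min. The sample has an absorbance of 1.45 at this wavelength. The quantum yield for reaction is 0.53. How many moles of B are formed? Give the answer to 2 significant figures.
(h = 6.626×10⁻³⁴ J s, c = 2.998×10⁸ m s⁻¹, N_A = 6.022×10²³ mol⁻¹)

Photon energy at 277 nm: hc/λ = (6.626×10⁻³⁴)(2.998×10⁸)/(277×10⁻⁹) = 7.171×10⁻¹⁹ J.
Energy delivered: (0.827 W)(378 s) = 312.6 J.
Photons incident: 312.6 / 7.171×10⁻¹⁹ = 4.359×10²⁰, i.e. 4.359×10²⁰/6.022×10²³ = 7.238×10⁻⁴ mol.
Fraction absorbed: 1 − 10^(−1.45) = 0.9645.
Photons absorbed: 0.9645 × 7.238×10⁻⁴ = 6.981×10⁻⁴ mol.
Product: Φ × n_abs = 0.53 × 6.981×10⁻⁴ = 3.700×10⁻⁴ mol.

3.7×10⁻⁴ mol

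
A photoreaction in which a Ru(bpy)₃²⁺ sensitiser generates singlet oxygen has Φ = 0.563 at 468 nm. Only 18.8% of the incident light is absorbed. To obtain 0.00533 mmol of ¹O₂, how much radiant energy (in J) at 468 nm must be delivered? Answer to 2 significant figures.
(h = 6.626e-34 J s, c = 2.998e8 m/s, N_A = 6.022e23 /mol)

13 J

Product: 0.00533 mmol = 5.33e-6 mol.
Photons that must be absorbed: 5.33e-6 / 0.563 = 9.467e-6 mol.
Incident photons needed: 9.467e-6 / 0.188 = 5.036e-5 mol.
Photon energy: hc/λ = 4.245e-19 J; per mole, 2.556e5 J mol⁻¹.
Energy required: 5.036e-5 × 2.556e5 = 13 J.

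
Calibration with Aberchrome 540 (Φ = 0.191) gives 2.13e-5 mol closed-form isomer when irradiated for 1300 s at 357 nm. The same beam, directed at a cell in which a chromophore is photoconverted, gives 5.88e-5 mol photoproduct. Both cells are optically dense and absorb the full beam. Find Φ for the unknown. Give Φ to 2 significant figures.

Photons absorbed by the actinometer: 2.13e-5 / 0.191 = 1.115e-4 mol.
Φ(unknown) = 5.88e-5 / 1.115e-4 = 0.53.

Φ = 0.53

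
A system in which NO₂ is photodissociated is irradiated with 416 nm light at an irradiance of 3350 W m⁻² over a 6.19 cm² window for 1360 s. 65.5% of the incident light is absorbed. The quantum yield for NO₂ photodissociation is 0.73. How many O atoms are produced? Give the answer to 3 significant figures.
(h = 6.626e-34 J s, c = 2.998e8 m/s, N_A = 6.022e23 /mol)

Photon energy at 416 nm: hc/λ = (6.626e-34)(2.998e8)/(416e-9) = 4.775e-19 J.
Energy delivered: (3350 W m⁻²)(6.19e-4 m²)(1360 s) = 2820 J.
Photons incident: 2820 / 4.775e-19 = 5.906e21, i.e. 5.906e21/6.022e23 = 0.009807 mol.
Photons absorbed: 0.655 × 0.009807 = 0.006424 mol.
Product: Φ × n_abs = 0.73 × 0.006424 = 0.004690 mol.
As a count: 0.004690 × 6.022e23 = 2.82e21.

2.82e21 atoms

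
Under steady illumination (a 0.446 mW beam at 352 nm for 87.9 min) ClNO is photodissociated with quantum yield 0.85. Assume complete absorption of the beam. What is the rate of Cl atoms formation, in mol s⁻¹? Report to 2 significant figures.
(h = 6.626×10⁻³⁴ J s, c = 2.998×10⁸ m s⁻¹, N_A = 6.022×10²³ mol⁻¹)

Photon energy at 352 nm: hc/λ = (6.626×10⁻³⁴)(2.998×10⁸)/(352×10⁻⁹) = 5.643×10⁻¹⁹ J.
Energy delivered: (0.446 mW)(5274 s) = 2.352 J.
Photons incident: 2.352 / 5.643×10⁻¹⁹ = 4.168×10¹⁸, i.e. 4.168×10¹⁸/6.022×10²³ = 6.921×10⁻⁶ mol.
Product formed: 0.85 × 6.921×10⁻⁶ = 5.883×10⁻⁶ mol.
Rate: 5.883×10⁻⁶ / 5274 s = 1.1×10⁻⁹ mol s⁻¹.

1.1×10⁻⁹ mol s⁻¹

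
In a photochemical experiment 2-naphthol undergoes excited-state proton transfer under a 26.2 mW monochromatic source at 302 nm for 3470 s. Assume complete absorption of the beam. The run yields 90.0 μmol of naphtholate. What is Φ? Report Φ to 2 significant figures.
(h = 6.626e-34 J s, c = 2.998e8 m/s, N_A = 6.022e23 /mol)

Product: 90.0 μmol = 9.00e-5 mol.
Photon energy at 302 nm: hc/λ = (6.626e-34)(2.998e8)/(302e-9) = 6.578e-19 J.
Energy delivered: (26.2 mW)(3470 s) = 90.91 J.
Photons incident: 90.91 / 6.578e-19 = 1.382e20, i.e. 1.382e20/6.022e23 = 2.295e-4 mol.
Φ = 9.00e-5 mol / 2.295e-4 mol photons = 0.39.

Φ = 0.39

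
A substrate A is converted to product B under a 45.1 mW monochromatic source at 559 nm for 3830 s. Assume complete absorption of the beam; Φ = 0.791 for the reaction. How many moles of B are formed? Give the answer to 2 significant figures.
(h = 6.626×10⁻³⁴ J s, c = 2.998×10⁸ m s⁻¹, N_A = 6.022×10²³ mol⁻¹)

6.4×10⁻⁴ mol

Photon energy at 559 nm: hc/λ = (6.626×10⁻³⁴)(2.998×10⁸)/(559×10⁻⁹) = 3.554×10⁻¹⁹ J.
Energy delivered: (45.1 mW)(3830 s) = 172.7 J.
Photons incident: 172.7 / 3.554×10⁻¹⁹ = 4.859×10²⁰, i.e. 4.859×10²⁰/6.022×10²³ = 8.069×10⁻⁴ mol.
Product: Φ × n_abs = 0.791 × 8.069×10⁻⁴ = 6.383×10⁻⁴ mol.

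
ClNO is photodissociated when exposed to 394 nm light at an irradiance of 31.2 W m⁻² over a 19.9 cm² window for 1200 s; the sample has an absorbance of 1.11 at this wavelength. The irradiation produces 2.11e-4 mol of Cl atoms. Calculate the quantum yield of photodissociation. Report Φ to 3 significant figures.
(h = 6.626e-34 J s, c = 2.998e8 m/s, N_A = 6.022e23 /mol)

Photon energy at 394 nm: hc/λ = (6.626e-34)(2.998e8)/(394e-9) = 5.042e-19 J.
Energy delivered: (31.2 W m⁻²)(19.9e-4 m²)(1200 s) = 74.51 J.
Photons incident: 74.51 / 5.042e-19 = 1.478e20, i.e. 1.478e20/6.022e23 = 2.454e-4 mol.
Fraction absorbed: 1 − 10^(−1.11) = 0.9224.
Photons absorbed: 0.9224 × 2.454e-4 = 2.264e-4 mol.
Φ = 2.11e-4 mol / 2.264e-4 mol photons = 0.932.

Φ = 0.932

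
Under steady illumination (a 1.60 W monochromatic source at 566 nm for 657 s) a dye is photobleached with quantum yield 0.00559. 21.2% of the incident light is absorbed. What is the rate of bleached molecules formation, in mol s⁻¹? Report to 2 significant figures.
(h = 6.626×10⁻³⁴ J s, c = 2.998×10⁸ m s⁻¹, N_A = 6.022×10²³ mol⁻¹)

9.0×10⁻⁹ mol s⁻¹

Photon energy at 566 nm: hc/λ = (6.626×10⁻³⁴)(2.998×10⁸)/(566×10⁻⁹) = 3.510×10⁻¹⁹ J.
Energy delivered: (1.60 W)(657 s) = 1051 J.
Photons incident: 1051 / 3.510×10⁻¹⁹ = 2.994×10²¹, i.e. 2.994×10²¹/6.022×10²³ = 0.004972 mol.
Photons absorbed: 0.212 × 0.004972 = 0.001054 mol.
Product formed: 0.00559 × 0.001054 = 5.892×10⁻⁶ mol.
Rate: 5.892×10⁻⁶ / 657 s = 9.0×10⁻⁹ mol s⁻¹.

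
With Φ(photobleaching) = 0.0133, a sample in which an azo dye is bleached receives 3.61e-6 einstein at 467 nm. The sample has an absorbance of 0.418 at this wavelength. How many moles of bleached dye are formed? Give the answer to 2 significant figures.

Fraction absorbed: 1 − 10^(−0.418) = 0.6181.
Photons absorbed: 0.6181 × 3.61e-6 = 2.231e-6 mol.
Product: Φ × n_abs = 0.0133 × 2.231e-6 = 2.967e-8 mol.

3.0e-8 mol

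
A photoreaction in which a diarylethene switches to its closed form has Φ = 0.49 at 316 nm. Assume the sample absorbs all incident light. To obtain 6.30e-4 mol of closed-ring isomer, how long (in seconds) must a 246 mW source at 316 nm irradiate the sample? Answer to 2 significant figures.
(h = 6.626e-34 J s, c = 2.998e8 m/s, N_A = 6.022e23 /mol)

Photons that must be absorbed: 6.30e-4 / 0.49 = 0.001286 mol.
Photon energy: hc/λ = 6.286e-19 J; per mole, 3.785e5 J mol⁻¹.
Energy required: 0.001286 × 3.785e5 = 486.8 J.
Time: 486.8 J / 0.246 W = 2000 s.

t ≈ 2000 s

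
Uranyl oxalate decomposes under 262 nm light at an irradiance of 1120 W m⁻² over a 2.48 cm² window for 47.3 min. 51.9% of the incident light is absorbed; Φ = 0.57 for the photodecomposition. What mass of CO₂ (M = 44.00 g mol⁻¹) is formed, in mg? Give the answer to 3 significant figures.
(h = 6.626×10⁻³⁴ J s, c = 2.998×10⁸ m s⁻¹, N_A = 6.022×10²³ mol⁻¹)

Photon energy at 262 nm: hc/λ = (6.626×10⁻³⁴)(2.998×10⁸)/(262×10⁻⁹) = 7.582×10⁻¹⁹ J.
Energy delivered: (1120 W m⁻²)(2.48×10⁻⁴ m²)(2838 s) = 788.3 J.
Photons incident: 788.3 / 7.582×10⁻¹⁹ = 1.040×10²¹, i.e. 1.040×10²¹/6.022×10²³ = 0.001727 mol.
Photons absorbed: 0.519 × 0.001727 = 8.963×10⁻⁴ mol.
Product: Φ × n_abs = 0.57 × 8.963×10⁻⁴ = 5.109×10⁻⁴ mol.
Mass: 5.109×10⁻⁴ × 44.00 = 0.02248 g = 22.5 mg.

22.5 mg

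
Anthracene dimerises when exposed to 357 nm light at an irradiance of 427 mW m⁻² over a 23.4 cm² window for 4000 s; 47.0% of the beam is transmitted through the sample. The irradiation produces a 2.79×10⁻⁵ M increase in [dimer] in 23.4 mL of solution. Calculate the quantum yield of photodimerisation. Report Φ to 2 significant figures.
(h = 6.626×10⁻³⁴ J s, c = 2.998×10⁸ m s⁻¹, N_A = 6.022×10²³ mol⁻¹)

Product: (2.79×10⁻⁵ M)(0.0234 L) = 6.529×10⁻⁷ mol.
Photon energy at 357 nm: hc/λ = (6.626×10⁻³⁴)(2.998×10⁸)/(357×10⁻⁹) = 5.564×10⁻¹⁹ J.
Energy delivered: (427 mW m⁻²)(23.4×10⁻⁴ m²)(4000 s) = 3.997 J.
Photons incident: 3.997 / 5.564×10⁻¹⁹ = 7.184×10¹⁸, i.e. 7.184×10¹⁸/6.022×10²³ = 1.193×10⁻⁵ mol.
Fraction absorbed: 1 − 47.0/100 = 0.5300.
Photons absorbed: 0.5300 × 1.193×10⁻⁵ = 6.323×10⁻⁶ mol.
Φ = 6.529×10⁻⁷ mol / 6.323×10⁻⁶ mol photons = 0.10.

Φ = 0.10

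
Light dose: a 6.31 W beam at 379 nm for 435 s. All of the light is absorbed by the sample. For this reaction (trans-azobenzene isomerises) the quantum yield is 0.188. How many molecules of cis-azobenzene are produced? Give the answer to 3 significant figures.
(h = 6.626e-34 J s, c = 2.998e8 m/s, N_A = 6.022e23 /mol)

9.85e20 molecules

Photon energy at 379 nm: hc/λ = (6.626e-34)(2.998e8)/(379e-9) = 5.241e-19 J.
Energy delivered: (6.31 W)(435 s) = 2745 J.
Photons incident: 2745 / 5.241e-19 = 5.238e21, i.e. 5.238e21/6.022e23 = 0.008698 mol.
Product: Φ × n_abs = 0.188 × 0.008698 = 0.001635 mol.
As a count: 0.001635 × 6.022e23 = 9.85e20.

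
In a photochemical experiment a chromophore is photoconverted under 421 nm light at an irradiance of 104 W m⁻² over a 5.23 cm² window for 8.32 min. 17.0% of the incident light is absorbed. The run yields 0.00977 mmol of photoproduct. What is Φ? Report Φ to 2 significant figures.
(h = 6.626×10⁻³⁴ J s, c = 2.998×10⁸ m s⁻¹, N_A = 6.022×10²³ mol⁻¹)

Product: 0.00977 mmol = 9.77×10⁻⁶ mol.
Photon energy at 421 nm: hc/λ = (6.626×10⁻³⁴)(2.998×10⁸)/(421×10⁻⁹) = 4.718×10⁻¹⁹ J.
Energy delivered: (104 W m⁻²)(5.23×10⁻⁴ m²)(499.2 s) = 27.15 J.
Photons incident: 27.15 / 4.718×10⁻¹⁹ = 5.755×10¹⁹, i.e. 5.755×10¹⁹/6.022×10²³ = 9.557×10⁻⁵ mol.
Photons absorbed: 0.170 × 9.557×10⁻⁵ = 1.625×10⁻⁵ mol.
Φ = 9.77×10⁻⁶ mol / 1.625×10⁻⁵ mol photons = 0.60.

Φ = 0.60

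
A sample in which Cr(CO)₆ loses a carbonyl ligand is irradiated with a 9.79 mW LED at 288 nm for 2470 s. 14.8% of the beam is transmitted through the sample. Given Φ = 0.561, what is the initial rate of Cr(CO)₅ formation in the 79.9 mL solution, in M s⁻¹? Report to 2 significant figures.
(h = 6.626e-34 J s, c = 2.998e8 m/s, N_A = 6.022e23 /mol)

1.4e-7 M s⁻¹

Photon energy at 288 nm: hc/λ = (6.626e-34)(2.998e8)/(288e-9) = 6.897e-19 J.
Energy delivered: (9.79 mW)(2470 s) = 24.18 J.
Photons incident: 24.18 / 6.897e-19 = 3.506e19, i.e. 3.506e19/6.022e23 = 5.822e-5 mol.
Fraction absorbed: 1 − 14.8/100 = 0.8520.
Photons absorbed: 0.8520 × 5.822e-5 = 4.960e-5 mol.
Product formed: 0.561 × 4.960e-5 = 2.783e-5 mol.
Rate: 2.783e-5 mol / (2470 s × 0.0799 L) = 1.4e-7 M s⁻¹.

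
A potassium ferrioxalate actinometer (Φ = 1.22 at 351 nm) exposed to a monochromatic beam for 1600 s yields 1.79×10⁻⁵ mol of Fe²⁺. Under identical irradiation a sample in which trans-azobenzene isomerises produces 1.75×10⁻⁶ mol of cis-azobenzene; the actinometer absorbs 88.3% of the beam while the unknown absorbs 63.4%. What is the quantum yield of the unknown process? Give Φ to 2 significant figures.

Photons absorbed by the actinometer: 1.79×10⁻⁵ / 1.22 = 1.467×10⁻⁵ mol.
Incident flux: 1.467×10⁻⁵ / 0.883 = 1.661×10⁻⁵ einstein.
Absorbed by unknown: 0.634 × 1.661×10⁻⁵ = 1.053×10⁻⁵ mol.
Φ(unknown) = 1.75×10⁻⁶ / 1.053×10⁻⁵ = 0.17.

Φ = 0.17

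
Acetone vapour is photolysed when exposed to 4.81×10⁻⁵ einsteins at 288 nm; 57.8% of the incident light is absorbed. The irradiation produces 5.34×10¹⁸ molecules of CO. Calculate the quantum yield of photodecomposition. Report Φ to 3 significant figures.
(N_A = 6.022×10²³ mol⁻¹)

Product: 5.34×10¹⁸ / 6.022×10²³ = 8.867×10⁻⁶ mol.
Photons absorbed: 0.578 × 4.81×10⁻⁵ = 2.780×10⁻⁵ mol.
Φ = 8.867×10⁻⁶ mol / 2.780×10⁻⁵ mol photons = 0.319.

Φ = 0.319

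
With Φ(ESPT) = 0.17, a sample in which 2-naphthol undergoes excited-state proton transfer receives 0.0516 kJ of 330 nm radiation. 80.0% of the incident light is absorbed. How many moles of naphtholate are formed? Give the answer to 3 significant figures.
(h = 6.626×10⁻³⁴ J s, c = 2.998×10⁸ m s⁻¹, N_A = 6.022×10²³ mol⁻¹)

1.94×10⁻⁵ mol

Photon energy at 330 nm: hc/λ = (6.626×10⁻³⁴)(2.998×10⁸)/(330×10⁻⁹) = 6.020×10⁻¹⁹ J.
Incident energy: 0.0516 kJ = 51.6 J.
Photons incident: 51.6 / 6.020×10⁻¹⁹ = 8.571×10¹⁹, i.e. 8.571×10¹⁹/6.022×10²³ = 1.423×10⁻⁴ mol.
Photons absorbed: 0.800 × 1.423×10⁻⁴ = 1.138×10⁻⁴ mol.
Product: Φ × n_abs = 0.17 × 1.138×10⁻⁴ = 1.935×10⁻⁵ mol.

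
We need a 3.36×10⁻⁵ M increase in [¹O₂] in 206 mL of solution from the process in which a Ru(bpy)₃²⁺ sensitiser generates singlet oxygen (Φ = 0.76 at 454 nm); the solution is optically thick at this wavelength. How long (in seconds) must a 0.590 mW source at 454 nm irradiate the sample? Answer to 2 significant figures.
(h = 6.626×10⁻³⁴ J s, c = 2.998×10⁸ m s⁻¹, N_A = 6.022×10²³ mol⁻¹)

t ≈ 4100 s

Product: (3.36×10⁻⁵ M)(0.206 L) = 6.922×10⁻⁶ mol.
Photons that must be absorbed: 6.922×10⁻⁶ / 0.76 = 9.108×10⁻⁶ mol.
Photon energy: hc/λ = 4.375×10⁻¹⁹ J; per mole, 2.635×10⁵ J mol⁻¹.
Energy required: 9.108×10⁻⁶ × 2.635×10⁵ = 2.400 J.
Time: 2.400 J / 0.00059 W = 4100 s.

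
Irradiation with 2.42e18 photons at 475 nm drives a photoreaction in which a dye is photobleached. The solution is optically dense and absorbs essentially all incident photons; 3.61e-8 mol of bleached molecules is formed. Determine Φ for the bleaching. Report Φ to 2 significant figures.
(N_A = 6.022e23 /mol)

Moles of photons: 2.42e18 / 6.022e23 = 4.019e-6 mol.
Φ = 3.61e-8 mol / 4.019e-6 mol photons = 0.0090.

Φ = 0.0090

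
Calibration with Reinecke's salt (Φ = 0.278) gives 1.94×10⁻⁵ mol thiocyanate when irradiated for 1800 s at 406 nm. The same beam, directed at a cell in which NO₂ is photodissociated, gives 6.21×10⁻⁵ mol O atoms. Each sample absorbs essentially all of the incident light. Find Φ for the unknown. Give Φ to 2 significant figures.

Φ = 0.89

Photons absorbed by the actinometer: 1.94×10⁻⁵ / 0.278 = 6.978×10⁻⁵ mol.
Φ(unknown) = 6.21×10⁻⁵ / 6.978×10⁻⁵ = 0.89.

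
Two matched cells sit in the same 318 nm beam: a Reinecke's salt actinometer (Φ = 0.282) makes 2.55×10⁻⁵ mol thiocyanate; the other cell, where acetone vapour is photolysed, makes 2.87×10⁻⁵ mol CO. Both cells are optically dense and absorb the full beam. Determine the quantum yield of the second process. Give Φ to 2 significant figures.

Photons absorbed by the actinometer: 2.55×10⁻⁵ / 0.282 = 9.043×10⁻⁵ mol.
Φ(unknown) = 2.87×10⁻⁵ / 9.043×10⁻⁵ = 0.32.

Φ = 0.32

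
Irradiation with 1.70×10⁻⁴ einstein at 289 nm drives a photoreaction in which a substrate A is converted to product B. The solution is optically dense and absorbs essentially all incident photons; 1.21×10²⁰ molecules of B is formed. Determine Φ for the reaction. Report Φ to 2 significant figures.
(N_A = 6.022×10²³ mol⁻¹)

Φ = 1.2

Product: 1.21×10²⁰ / 6.022×10²³ = 2.009×10⁻⁴ mol.
Φ = 2.009×10⁻⁴ mol / 1.70×10⁻⁴ mol photons = 1.2.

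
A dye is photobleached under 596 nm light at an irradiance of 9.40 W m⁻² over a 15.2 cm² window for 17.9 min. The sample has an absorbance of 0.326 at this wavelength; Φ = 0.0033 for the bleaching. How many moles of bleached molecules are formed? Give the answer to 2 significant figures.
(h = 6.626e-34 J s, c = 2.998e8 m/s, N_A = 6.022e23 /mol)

1.3e-7 mol

Photon energy at 596 nm: hc/λ = (6.626e-34)(2.998e8)/(596e-9) = 3.333e-19 J.
Energy delivered: (9.40 W m⁻²)(15.2e-4 m²)(1074 s) = 15.35 J.
Photons incident: 15.35 / 3.333e-19 = 4.605e19, i.e. 4.605e19/6.022e23 = 7.647e-5 mol.
Fraction absorbed: 1 − 10^(−0.326) = 0.5279.
Photons absorbed: 0.5279 × 7.647e-5 = 4.037e-5 mol.
Product: Φ × n_abs = 0.0033 × 4.037e-5 = 1.332e-7 mol.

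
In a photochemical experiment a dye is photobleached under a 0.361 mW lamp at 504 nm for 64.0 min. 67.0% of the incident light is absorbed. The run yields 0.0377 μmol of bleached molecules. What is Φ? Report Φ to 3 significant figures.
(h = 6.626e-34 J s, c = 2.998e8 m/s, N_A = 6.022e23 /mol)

Product: 0.0377 μmol = 3.77e-8 mol.
Photon energy at 504 nm: hc/λ = (6.626e-34)(2.998e8)/(504e-9) = 3.941e-19 J.
Energy delivered: (0.361 mW)(3840 s) = 1.386 J.
Photons incident: 1.386 / 3.941e-19 = 3.517e18, i.e. 3.517e18/6.022e23 = 5.840e-6 mol.
Photons absorbed: 0.670 × 5.840e-6 = 3.913e-6 mol.
Φ = 3.77e-8 mol / 3.913e-6 mol photons = 0.00963.

Φ = 0.00963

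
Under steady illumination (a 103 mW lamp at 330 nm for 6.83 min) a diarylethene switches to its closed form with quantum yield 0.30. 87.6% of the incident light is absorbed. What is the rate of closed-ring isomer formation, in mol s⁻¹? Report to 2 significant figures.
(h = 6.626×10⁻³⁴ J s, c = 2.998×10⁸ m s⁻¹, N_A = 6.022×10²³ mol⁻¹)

7.5×10⁻⁸ mol s⁻¹

Photon energy at 330 nm: hc/λ = (6.626×10⁻³⁴)(2.998×10⁸)/(330×10⁻⁹) = 6.020×10⁻¹⁹ J.
Energy delivered: (103 mW)(409.8 s) = 42.21 J.
Photons incident: 42.21 / 6.020×10⁻¹⁹ = 7.012×10¹⁹, i.e. 7.012×10¹⁹/6.022×10²³ = 1.164×10⁻⁴ mol.
Photons absorbed: 0.876 × 1.164×10⁻⁴ = 1.020×10⁻⁴ mol.
Product formed: 0.30 × 1.020×10⁻⁴ = 3.060×10⁻⁵ mol.
Rate: 3.060×10⁻⁵ / 409.8 s = 7.5×10⁻⁸ mol s⁻¹.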